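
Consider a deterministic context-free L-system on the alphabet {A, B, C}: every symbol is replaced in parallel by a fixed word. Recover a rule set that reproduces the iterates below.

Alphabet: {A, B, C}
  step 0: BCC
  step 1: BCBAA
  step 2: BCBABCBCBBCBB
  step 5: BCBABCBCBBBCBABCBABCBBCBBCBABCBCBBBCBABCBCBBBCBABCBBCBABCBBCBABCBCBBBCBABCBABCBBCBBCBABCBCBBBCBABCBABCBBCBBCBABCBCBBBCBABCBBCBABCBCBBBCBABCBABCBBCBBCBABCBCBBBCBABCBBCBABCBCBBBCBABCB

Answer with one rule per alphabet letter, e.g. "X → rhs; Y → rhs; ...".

  step 1 ⇒ step 2: BCBAA ⇒ BCB·A·BCB·CBB·CBB
    A ↦ CBB
    B ↦ BCB
    C ↦ A

A->CBB, B->BCB, C->A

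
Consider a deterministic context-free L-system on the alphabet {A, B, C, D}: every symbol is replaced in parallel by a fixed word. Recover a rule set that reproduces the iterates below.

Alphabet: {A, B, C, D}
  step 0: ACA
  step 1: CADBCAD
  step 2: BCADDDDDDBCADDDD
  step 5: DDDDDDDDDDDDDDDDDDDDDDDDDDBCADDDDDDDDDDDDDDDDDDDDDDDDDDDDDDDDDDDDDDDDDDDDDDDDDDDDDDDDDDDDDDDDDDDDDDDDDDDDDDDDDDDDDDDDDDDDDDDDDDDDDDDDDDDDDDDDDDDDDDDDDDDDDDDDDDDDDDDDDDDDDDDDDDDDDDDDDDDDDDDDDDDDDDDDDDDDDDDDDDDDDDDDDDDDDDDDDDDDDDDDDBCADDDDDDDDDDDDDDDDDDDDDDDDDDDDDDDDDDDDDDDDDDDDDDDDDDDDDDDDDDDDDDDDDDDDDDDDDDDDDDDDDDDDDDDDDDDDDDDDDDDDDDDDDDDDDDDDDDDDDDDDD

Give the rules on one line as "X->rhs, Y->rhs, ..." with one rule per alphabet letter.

  step 1 ⇒ step 2: CADBCAD ⇒ B·CAD·DDD·DD·B·CAD·DDD
    A ↦ CAD
    B ↦ DD
    C ↦ B
    D ↦ DDD

A->CAD, B->DD, C->B, D->DDD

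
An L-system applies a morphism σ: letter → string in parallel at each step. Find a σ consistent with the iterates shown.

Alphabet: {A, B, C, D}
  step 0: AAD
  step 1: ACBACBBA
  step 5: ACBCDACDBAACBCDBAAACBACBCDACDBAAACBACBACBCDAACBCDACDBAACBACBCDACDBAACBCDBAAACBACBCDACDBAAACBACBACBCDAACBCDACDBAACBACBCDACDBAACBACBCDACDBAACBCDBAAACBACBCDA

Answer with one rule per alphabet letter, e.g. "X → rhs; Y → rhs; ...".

A->ACB, B->A, C->CD, D->BA

  step 0 ⇒ step 1: AAD ⇒ ACB·ACB·BA
    A ↦ ACB
    D ↦ BA
    B ↦ A  (constrained at step 1)
    C ↦ CD  (constrained at step 1)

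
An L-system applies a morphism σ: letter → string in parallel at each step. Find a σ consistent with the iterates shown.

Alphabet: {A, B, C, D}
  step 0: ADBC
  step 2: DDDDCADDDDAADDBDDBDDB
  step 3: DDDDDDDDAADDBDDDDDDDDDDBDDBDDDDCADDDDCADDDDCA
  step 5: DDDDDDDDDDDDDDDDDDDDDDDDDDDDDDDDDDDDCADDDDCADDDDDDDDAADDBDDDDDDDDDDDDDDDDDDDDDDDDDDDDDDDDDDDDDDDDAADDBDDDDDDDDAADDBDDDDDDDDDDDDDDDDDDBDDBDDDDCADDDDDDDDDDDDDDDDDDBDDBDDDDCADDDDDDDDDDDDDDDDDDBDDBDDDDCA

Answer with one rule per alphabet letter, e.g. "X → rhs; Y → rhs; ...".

  step 2 ⇒ step 3: DDDDCADDDDAADDBDDBDDB ⇒ DD·DD·DD·DD·AA·DDB·DD·DD·DD·DD·DDB·DDB·DD·DD·CA·DD·DD·CA·DD·DD·CA
    A ↦ DDB
    B ↦ CA
    C ↦ AA
    D ↦ DD

A->DDB, B->CA, C->AA, D->DD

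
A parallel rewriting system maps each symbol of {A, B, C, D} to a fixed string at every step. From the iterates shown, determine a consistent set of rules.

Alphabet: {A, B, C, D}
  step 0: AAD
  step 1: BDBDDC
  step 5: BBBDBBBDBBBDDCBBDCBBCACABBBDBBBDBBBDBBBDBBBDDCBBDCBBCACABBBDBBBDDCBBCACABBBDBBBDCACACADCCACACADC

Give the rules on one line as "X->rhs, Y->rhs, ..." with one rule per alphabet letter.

  step 0 ⇒ step 1: AAD ⇒ BD·BD·DC
    A ↦ BD
    D ↦ DC
    B ↦ CA  (constrained at step 1)
    C ↦ BB  (constrained at step 1)

A->BD, B->CA, C->BB, D->DC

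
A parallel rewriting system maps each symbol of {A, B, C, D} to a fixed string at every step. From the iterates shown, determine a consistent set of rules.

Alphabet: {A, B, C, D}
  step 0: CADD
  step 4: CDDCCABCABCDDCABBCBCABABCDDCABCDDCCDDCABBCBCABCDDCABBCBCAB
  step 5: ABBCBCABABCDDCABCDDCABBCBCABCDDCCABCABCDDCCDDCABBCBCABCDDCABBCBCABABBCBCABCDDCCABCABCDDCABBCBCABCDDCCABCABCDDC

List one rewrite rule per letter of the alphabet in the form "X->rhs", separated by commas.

  step 4 ⇒ step 5: CDDCCABCABCDDCABBCBCABABCDDCABCDDCCDDCABBCBCABCDDCABBCBCAB ⇒ AB·BC·BC·AB·AB·CDD·C·AB·CDD·C·AB·BC·BC·AB·CDD·C·C·AB·C·AB·CDD·C·CDD·C·AB·BC·BC·AB·CDD·C·AB·BC·BC·AB·AB·BC·BC·AB·CDD·C·C·AB·C·AB·CDD·C·AB·BC·BC·AB·CDD·C·C·AB·C·AB·CDD·C
    A ↦ CDD
    B ↦ C
    C ↦ AB
    D ↦ BC

A->CDD, B->C, C->AB, D->BC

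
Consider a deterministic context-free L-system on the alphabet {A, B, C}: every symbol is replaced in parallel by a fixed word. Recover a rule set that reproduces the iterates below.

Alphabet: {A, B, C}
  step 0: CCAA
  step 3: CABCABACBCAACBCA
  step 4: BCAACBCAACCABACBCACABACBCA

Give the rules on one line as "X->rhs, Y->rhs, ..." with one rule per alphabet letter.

  step 3 ⇒ step 4: CABCABACBCAACBCA ⇒ B·CA·AC·B·CA·AC·CA·B·AC·B·CA·CA·B·AC·B·CA
    A ↦ CA
    B ↦ AC
    C ↦ B

A->CA, B->AC, C->B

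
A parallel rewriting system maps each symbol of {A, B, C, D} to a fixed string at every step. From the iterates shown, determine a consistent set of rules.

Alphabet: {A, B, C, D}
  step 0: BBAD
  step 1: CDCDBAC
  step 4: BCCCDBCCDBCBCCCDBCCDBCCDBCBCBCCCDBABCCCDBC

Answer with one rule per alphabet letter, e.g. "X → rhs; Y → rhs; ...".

  step 0 ⇒ step 1: BBAD ⇒ CD·CD·BA·C
    A ↦ BA
    B ↦ CD
    D ↦ C
    C ↦ BC  (constrained at step 1)

A->BA, B->CD, C->BC, D->C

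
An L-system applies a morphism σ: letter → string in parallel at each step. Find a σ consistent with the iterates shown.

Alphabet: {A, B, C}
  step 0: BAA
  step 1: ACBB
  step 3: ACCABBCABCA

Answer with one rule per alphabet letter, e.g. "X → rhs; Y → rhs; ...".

  step 0 ⇒ step 1: BAA ⇒ AC·B·B
    A ↦ B
    B ↦ AC
    C ↦ CA  (constrained at step 1)

A->B, B->AC, C->CA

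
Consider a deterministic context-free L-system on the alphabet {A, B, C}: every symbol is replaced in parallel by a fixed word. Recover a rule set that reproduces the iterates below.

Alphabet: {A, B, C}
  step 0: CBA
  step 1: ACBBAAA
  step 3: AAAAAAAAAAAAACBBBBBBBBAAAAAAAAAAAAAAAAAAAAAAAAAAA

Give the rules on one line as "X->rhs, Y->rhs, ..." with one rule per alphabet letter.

A->AAA, B->BB, C->AC

  step 0 ⇒ step 1: CBA ⇒ AC·BB·AAA
    A ↦ AAA
    B ↦ BB
    C ↦ AC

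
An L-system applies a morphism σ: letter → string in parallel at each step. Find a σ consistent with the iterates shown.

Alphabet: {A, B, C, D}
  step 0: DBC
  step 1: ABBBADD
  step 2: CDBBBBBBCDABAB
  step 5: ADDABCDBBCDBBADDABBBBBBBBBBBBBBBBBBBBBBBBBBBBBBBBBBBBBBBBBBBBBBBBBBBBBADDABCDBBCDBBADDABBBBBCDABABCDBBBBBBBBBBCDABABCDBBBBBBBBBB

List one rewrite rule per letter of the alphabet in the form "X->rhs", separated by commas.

A->CD, B->BB, C->ADD, D->AB

  step 1 ⇒ step 2: ABBBADD ⇒ CD·BB·BB·BB·CD·AB·AB
    A ↦ CD
    B ↦ BB
    D ↦ AB
  step 0 ⇒ step 1: DBC ⇒ AB·BB·ADD
    C ↦ ADD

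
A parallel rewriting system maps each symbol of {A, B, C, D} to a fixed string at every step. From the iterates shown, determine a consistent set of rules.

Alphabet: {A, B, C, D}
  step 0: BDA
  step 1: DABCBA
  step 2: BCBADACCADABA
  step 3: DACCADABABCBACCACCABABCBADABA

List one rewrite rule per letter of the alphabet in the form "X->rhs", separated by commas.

  step 2 ⇒ step 3: BCBADACCADABA ⇒ DA·CCA·DA·BA·BC·BA·CCA·CCA·BA·BC·BA·DA·BA
    A ↦ BA
    B ↦ DA
    C ↦ CCA
    D ↦ BC

A->BA, B->DA, C->CCA, D->BC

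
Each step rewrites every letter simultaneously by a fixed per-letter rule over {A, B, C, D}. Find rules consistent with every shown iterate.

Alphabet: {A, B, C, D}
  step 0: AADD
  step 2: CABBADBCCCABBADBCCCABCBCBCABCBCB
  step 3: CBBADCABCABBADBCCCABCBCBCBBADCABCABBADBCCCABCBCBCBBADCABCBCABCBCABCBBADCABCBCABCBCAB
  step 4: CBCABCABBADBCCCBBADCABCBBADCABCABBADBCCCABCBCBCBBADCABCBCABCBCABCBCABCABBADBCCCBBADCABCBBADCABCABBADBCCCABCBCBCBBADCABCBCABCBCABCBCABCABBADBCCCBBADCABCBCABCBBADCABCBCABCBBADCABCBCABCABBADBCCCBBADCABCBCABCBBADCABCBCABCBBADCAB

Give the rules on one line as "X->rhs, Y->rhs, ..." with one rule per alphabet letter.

  step 3 ⇒ step 4: CBBADCABCABBADBCCCABCBCBCBBADCABCABBADBCCCABCBCBCBBADCABCBCABCBCABCBBADCABCBCABCBCAB ⇒ CB·CAB·CAB·BAD·BCC·CB·BAD·CAB·CB·BAD·CAB·CAB·BAD·BCC·CAB·CB·CB·CB·BAD·CAB·CB·CAB·CB·CAB·CB·CAB·CAB·BAD·BCC·CB·BAD·CAB·CB·BAD·CAB·CAB·BAD·BCC·CAB·CB·CB·CB·BAD·CAB·CB·CAB·CB·CAB·CB·CAB·CAB·BAD·BCC·CB·BAD·CAB·CB·CAB·CB·BAD·CAB·CB·CAB·CB·BAD·CAB·CB·CAB·CAB·BAD·BCC·CB·BAD·CAB·CB·CAB·CB·BAD·CAB·CB·CAB·CB·BAD·CAB
    A ↦ BAD
    B ↦ CAB
    C ↦ CB
    D ↦ BCC

A->BAD, B->CAB, C->CB, D->BCC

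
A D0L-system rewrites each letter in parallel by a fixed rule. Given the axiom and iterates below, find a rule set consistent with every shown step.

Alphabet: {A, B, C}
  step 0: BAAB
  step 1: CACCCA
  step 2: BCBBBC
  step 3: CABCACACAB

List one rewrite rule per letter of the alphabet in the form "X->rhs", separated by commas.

A->C, B->CA, C->B

  step 2 ⇒ step 3: BCBBBC ⇒ CA·B·CA·CA·CA·B
    B ↦ CA
    C ↦ B
  step 0 ⇒ step 1: BAAB ⇒ CA·C·C·CA
    A ↦ C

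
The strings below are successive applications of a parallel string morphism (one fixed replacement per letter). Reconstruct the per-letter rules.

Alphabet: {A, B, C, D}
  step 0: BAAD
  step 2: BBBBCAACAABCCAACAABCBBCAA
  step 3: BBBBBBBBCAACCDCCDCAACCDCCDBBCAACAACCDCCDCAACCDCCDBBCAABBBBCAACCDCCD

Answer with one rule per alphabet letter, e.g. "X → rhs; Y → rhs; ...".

A->CCD, B->BB, C->CAA, D->BC

  step 2 ⇒ step 3: BBBBCAACAABCCAACAABCBBCAA ⇒ BB·BB·BB·BB·CAA·CCD·CCD·CAA·CCD·CCD·BB·CAA·CAA·CCD·CCD·CAA·CCD·CCD·BB·CAA·BB·BB·CAA·CCD·CCD
    A ↦ CCD
    B ↦ BB
    C ↦ CAA
    D ↦ BC  (constrained at step 0)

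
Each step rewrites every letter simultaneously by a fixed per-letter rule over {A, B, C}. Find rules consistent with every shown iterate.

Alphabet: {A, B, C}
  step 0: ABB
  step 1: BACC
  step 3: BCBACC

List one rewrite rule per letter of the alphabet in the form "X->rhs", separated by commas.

A->BA, B->C, C->B

  step 0 ⇒ step 1: ABB ⇒ BA·C·C
    A ↦ BA
    B ↦ C
    C ↦ B  (constrained at step 1)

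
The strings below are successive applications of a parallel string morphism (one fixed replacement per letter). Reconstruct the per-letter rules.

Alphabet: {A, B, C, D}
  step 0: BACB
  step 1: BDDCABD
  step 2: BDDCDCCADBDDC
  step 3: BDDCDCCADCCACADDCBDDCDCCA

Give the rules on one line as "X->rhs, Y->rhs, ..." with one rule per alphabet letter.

A->D, B->BD, C->CA, D->DC

  step 2 ⇒ step 3: BDDCDCCADBDDC ⇒ BD·DC·DC·CA·DC·CA·CA·D·DC·BD·DC·DC·CA
    A ↦ D
    B ↦ BD
    C ↦ CA
    D ↦ DC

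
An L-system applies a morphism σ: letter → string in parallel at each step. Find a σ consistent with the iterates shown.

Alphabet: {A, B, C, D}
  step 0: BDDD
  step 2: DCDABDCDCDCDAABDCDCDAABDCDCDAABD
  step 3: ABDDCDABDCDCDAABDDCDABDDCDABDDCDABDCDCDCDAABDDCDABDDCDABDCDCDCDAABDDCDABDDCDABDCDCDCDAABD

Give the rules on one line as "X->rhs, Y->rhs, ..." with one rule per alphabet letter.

A->CD, B->CDA, C->DCD, D->ABD

  step 2 ⇒ step 3: DCDABDCDCDCDAABDCDCDAABDCDCDAABD ⇒ ABD·DCD·ABD·CD·CDA·ABD·DCD·ABD·DCD·ABD·DCD·ABD·CD·CD·CDA·ABD·DCD·ABD·DCD·ABD·CD·CD·CDA·ABD·DCD·ABD·DCD·ABD·CD·CD·CDA·ABD
    A ↦ CD
    B ↦ CDA
    C ↦ DCD
    D ↦ ABD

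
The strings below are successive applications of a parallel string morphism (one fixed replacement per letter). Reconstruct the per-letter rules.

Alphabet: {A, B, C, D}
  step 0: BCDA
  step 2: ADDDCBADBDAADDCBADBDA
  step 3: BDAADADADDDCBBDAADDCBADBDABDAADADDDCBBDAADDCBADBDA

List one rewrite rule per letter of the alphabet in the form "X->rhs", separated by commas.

A->BDA, B->DCB, C->D, D->AD

  step 2 ⇒ step 3: ADDDCBADBDAADDCBADBDA ⇒ BDA·AD·AD·AD·D·DCB·BDA·AD·DCB·AD·BDA·BDA·AD·AD·D·DCB·BDA·AD·DCB·AD·BDA
    A ↦ BDA
    B ↦ DCB
    C ↦ D
    D ↦ AD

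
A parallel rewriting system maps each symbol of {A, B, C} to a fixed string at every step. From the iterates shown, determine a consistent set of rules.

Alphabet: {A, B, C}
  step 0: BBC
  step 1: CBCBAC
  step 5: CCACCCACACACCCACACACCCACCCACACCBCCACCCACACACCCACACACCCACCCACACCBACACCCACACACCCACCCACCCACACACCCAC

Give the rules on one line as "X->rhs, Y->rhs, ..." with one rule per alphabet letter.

A->CC, B->CB, C->AC

  step 0 ⇒ step 1: BBC ⇒ CB·CB·AC
    B ↦ CB
    C ↦ AC
    A ↦ CC  (constrained at step 1)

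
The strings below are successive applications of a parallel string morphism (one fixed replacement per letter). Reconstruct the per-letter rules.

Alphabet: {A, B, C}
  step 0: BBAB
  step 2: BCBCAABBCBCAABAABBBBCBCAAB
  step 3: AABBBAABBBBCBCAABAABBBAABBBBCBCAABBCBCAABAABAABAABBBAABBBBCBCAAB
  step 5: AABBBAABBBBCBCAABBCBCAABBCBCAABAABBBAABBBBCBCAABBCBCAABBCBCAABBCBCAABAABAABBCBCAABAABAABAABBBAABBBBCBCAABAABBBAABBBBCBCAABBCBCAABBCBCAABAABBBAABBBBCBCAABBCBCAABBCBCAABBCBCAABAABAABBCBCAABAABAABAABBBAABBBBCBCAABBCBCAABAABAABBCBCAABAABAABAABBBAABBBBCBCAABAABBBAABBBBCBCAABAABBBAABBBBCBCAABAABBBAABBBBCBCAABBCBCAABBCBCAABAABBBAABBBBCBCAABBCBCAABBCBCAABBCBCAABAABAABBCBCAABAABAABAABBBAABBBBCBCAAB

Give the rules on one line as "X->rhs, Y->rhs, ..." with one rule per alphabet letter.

  step 2 ⇒ step 3: BCBCAABBCBCAABAABBBBCBCAAB ⇒ AAB·BB·AAB·BB·BC·BC·AAB·AAB·BB·AAB·BB·BC·BC·AAB·BC·BC·AAB·AAB·AAB·AAB·BB·AAB·BB·BC·BC·AAB
    A ↦ BC
    B ↦ AAB
    C ↦ BB

A->BC, B->AAB, C->BB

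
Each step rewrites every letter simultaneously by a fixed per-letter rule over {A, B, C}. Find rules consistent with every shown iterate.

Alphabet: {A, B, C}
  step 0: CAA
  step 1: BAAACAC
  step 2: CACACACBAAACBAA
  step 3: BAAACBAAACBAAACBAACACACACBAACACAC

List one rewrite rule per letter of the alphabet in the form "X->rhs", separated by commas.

  step 2 ⇒ step 3: CACACACBAAACBAA ⇒ BAA·AC·BAA·AC·BAA·AC·BAA·C·AC·AC·AC·BAA·C·AC·AC
    A ↦ AC
    B ↦ C
    C ↦ BAA

A->AC, B->C, C->BAA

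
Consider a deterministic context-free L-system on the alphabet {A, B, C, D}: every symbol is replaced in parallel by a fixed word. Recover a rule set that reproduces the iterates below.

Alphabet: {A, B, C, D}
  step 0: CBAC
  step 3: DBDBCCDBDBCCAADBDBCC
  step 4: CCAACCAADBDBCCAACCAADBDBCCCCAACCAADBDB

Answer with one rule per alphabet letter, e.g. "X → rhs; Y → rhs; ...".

A->C, B->AA, C->DB, D->CC

  step 3 ⇒ step 4: DBDBCCDBDBCCAADBDBCC ⇒ CC·AA·CC·AA·DB·DB·CC·AA·CC·AA·DB·DB·C·C·CC·AA·CC·AA·DB·DB
    A ↦ C
    B ↦ AA
    C ↦ DB
    D ↦ CC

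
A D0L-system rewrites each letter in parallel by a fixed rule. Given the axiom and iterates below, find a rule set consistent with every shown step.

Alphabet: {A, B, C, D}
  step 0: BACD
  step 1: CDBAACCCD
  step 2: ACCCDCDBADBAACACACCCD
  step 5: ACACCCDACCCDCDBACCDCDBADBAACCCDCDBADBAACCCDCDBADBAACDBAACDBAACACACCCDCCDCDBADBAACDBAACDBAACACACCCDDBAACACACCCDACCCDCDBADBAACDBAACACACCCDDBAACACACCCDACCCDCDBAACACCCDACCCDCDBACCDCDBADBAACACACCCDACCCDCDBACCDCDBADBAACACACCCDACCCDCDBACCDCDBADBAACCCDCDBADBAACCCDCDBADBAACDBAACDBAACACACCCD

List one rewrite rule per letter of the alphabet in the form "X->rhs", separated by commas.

  step 1 ⇒ step 2: CDBAACCCD ⇒ AC·CCD·C·DBA·DBA·AC·AC·AC·CCD
    A ↦ DBA
    B ↦ C
    C ↦ AC
    D ↦ CCD

A->DBA, B->C, C->AC, D->CCD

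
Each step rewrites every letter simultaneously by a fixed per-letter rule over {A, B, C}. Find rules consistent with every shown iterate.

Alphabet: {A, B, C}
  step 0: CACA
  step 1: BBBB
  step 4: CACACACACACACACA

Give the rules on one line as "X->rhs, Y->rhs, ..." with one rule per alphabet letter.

A->B, B->CA, C->B

  step 0 ⇒ step 1: CACA ⇒ B·B·B·B
    A ↦ B
    C ↦ B
    B ↦ CA  (constrained at step 1)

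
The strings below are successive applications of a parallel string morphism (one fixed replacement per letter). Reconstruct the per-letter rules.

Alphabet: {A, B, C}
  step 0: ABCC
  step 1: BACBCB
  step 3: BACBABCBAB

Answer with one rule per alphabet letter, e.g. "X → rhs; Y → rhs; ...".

  step 0 ⇒ step 1: ABCC ⇒ B·A·CB·CB
    A ↦ B
    B ↦ A
    C ↦ CB

A->B, B->A, C->CB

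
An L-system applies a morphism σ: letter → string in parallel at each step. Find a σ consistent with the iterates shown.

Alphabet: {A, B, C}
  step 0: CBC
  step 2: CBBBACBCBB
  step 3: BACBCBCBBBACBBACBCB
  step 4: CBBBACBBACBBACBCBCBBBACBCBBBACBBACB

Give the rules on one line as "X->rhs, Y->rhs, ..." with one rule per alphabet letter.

A->B, B->CB, C->BA

  step 3 ⇒ step 4: BACBCBCBBBACBBACBCB ⇒ CB·B·BA·CB·BA·CB·BA·CB·CB·CB·B·BA·CB·CB·B·BA·CB·BA·CB
    A ↦ B
    B ↦ CB
    C ↦ BA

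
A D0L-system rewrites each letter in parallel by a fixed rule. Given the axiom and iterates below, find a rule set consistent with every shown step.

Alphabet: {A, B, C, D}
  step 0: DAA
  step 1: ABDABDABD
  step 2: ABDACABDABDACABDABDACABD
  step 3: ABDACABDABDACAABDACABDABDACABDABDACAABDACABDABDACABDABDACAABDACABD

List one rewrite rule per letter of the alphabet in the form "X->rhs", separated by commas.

A->ABD, B->AC, C->ACA, D->ABD

  step 2 ⇒ step 3: ABDACABDABDACABDABDACABD ⇒ ABD·AC·ABD·ABD·ACA·ABD·AC·ABD·ABD·AC·ABD·ABD·ACA·ABD·AC·ABD·ABD·AC·ABD·ABD·ACA·ABD·AC·ABD
    A ↦ ABD
    B ↦ AC
    C ↦ ACA
    D ↦ ABD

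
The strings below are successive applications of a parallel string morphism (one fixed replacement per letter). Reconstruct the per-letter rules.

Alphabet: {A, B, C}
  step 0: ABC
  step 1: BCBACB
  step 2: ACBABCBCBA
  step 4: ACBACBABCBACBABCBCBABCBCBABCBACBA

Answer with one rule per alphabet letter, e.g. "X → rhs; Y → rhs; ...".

A->BCB, B->A, C->CB

  step 1 ⇒ step 2: BCBACB ⇒ A·CB·A·BCB·CB·A
    A ↦ BCB
    B ↦ A
    C ↦ CB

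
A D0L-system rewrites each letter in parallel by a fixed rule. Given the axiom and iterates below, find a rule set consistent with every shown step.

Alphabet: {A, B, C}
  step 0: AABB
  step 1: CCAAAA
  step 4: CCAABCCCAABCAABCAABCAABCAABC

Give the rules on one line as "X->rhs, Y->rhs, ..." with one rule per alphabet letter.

A->C, B->AA, C->BC

  step 0 ⇒ step 1: AABB ⇒ C·C·AA·AA
    A ↦ C
    B ↦ AA
    C ↦ BC  (constrained at step 1)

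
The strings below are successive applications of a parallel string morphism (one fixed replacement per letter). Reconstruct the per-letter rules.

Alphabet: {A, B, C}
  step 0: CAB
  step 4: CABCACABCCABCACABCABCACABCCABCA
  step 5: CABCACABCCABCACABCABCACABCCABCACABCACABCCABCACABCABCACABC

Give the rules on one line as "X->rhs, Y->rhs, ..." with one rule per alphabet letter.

  step 4 ⇒ step 5: CABCACABCCABCACABCABCACABCCABCA ⇒ CAB·C·A·CAB·C·CAB·C·A·CAB·CAB·C·A·CAB·C·CAB·C·A·CAB·C·A·CAB·C·CAB·C·A·CAB·CAB·C·A·CAB·C
    A ↦ C
    B ↦ A
    C ↦ CAB

A->C, B->A, C->CAB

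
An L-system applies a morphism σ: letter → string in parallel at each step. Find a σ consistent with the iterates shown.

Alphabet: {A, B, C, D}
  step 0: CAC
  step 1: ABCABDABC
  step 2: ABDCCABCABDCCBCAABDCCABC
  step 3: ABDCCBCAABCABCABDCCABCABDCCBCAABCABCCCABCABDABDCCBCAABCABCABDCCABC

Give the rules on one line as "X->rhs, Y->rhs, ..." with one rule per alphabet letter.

A->ABD, B->CC, C->ABC, D->BCA

  step 2 ⇒ step 3: ABDCCABCABDCCBCAABDCCABC ⇒ ABD·CC·BCA·ABC·ABC·ABD·CC·ABC·ABD·CC·BCA·ABC·ABC·CC·ABC·ABD·ABD·CC·BCA·ABC·ABC·ABD·CC·ABC
    A ↦ ABD
    B ↦ CC
    C ↦ ABC
    D ↦ BCA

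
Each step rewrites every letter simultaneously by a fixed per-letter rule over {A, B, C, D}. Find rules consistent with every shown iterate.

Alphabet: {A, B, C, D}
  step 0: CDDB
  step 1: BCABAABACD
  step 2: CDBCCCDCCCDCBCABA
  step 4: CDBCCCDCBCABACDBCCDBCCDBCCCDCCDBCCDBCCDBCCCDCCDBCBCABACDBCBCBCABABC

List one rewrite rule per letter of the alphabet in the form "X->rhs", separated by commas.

  step 1 ⇒ step 2: BCABAABACD ⇒ CD·BC·C·CD·C·C·CD·C·BC·ABA
    A ↦ C
    B ↦ CD
    C ↦ BC
    D ↦ ABA

A->C, B->CD, C->BC, D->ABA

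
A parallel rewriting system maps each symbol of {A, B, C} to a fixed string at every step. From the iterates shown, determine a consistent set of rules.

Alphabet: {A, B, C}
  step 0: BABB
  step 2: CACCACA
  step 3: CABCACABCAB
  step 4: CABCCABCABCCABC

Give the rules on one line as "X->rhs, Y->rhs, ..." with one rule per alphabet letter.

  step 3 ⇒ step 4: CABCACABCAB ⇒ CA·B·C·CA·B·CA·B·C·CA·B·C
    A ↦ B
    B ↦ C
    C ↦ CA

A->B, B->C, C->CA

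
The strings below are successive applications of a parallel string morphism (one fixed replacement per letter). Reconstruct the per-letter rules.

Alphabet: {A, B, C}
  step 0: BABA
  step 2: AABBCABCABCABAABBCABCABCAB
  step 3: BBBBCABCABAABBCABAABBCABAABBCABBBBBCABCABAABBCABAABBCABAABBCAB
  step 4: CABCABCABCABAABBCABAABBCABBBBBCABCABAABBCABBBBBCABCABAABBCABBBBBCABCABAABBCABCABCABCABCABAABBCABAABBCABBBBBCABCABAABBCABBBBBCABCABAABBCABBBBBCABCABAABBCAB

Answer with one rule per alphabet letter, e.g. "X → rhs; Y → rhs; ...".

A->BB, B->CAB, C->AA

  step 3 ⇒ step 4: BBBBCABCABAABBCABAABBCABAABBCABBBBBCABCABAABBCABAABBCABAABBCAB ⇒ CAB·CAB·CAB·CAB·AA·BB·CAB·AA·BB·CAB·BB·BB·CAB·CAB·AA·BB·CAB·BB·BB·CAB·CAB·AA·BB·CAB·BB·BB·CAB·CAB·AA·BB·CAB·CAB·CAB·CAB·CAB·AA·BB·CAB·AA·BB·CAB·BB·BB·CAB·CAB·AA·BB·CAB·BB·BB·CAB·CAB·AA·BB·CAB·BB·BB·CAB·CAB·AA·BB·CAB
    A ↦ BB
    B ↦ CAB
    C ↦ AA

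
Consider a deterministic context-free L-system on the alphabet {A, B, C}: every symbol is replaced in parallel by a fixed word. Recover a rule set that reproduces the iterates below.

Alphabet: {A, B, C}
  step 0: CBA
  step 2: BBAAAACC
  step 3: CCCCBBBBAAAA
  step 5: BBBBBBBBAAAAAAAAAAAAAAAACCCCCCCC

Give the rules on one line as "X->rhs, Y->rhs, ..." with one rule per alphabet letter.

A->B, B->CC, C->AA

  step 2 ⇒ step 3: BBAAAACC ⇒ CC·CC·B·B·B·B·AA·AA
    A ↦ B
    B ↦ CC
    C ↦ AA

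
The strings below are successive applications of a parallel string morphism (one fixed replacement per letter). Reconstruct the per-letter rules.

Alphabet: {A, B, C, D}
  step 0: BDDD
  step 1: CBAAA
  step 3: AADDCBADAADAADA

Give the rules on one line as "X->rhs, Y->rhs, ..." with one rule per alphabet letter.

  step 0 ⇒ step 1: BDDD ⇒ CB·A·A·A
    B ↦ CB
    D ↦ A
    A ↦ DA  (constrained at step 1)
    C ↦ DD  (constrained at step 1)

A->DA, B->CB, C->DD, D->A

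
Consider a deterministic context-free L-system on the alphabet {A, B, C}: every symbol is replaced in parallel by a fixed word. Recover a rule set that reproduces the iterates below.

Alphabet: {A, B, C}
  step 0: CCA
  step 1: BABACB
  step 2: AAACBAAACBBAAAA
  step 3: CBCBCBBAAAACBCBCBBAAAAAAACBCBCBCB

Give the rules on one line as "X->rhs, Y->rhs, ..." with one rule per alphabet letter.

  step 2 ⇒ step 3: AAACBAAACBBAAAA ⇒ CB·CB·CB·BA·AAA·CB·CB·CB·BA·AAA·AAA·CB·CB·CB·CB
    A ↦ CB
    B ↦ AAA
    C ↦ BA

A->CB, B->AAA, C->BA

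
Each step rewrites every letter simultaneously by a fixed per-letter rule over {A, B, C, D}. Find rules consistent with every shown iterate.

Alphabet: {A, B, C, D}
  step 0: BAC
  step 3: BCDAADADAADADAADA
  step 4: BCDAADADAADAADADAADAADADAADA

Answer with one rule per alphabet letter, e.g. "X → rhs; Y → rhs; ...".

A->DA, B->BC, C->DA, D->A

  step 3 ⇒ step 4: BCDAADADAADADAADA ⇒ BC·DA·A·DA·DA·A·DA·A·DA·DA·A·DA·A·DA·DA·A·DA
    A ↦ DA
    B ↦ BC
    C ↦ DA
    D ↦ A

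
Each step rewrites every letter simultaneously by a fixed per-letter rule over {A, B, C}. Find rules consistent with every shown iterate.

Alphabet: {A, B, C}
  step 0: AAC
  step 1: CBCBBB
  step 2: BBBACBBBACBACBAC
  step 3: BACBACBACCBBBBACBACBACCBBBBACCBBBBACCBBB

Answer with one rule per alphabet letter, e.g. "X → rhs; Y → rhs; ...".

A->CB, B->BAC, C->BB

  step 2 ⇒ step 3: BBBACBBBACBACBAC ⇒ BAC·BAC·BAC·CB·BB·BAC·BAC·BAC·CB·BB·BAC·CB·BB·BAC·CB·BB
    A ↦ CB
    B ↦ BAC
    C ↦ BB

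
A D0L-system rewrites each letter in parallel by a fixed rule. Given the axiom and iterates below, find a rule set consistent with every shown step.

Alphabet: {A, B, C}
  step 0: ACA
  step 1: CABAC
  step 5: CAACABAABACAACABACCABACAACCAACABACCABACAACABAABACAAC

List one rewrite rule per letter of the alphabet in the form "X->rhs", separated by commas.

A->C, B->AA, C->ABA

  step 0 ⇒ step 1: ACA ⇒ C·ABA·C
    A ↦ C
    C ↦ ABA
    B ↦ AA  (constrained at step 1)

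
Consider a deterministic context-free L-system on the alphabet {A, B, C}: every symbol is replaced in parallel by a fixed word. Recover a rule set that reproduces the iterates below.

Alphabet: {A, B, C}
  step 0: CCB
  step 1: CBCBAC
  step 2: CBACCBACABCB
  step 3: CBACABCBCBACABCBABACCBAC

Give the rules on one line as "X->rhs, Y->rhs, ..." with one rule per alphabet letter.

  step 2 ⇒ step 3: CBACCBACABCB ⇒ CB·AC·AB·CB·CB·AC·AB·CB·AB·AC·CB·AC
    A ↦ AB
    B ↦ AC
    C ↦ CB

A->AB, B->AC, C->CB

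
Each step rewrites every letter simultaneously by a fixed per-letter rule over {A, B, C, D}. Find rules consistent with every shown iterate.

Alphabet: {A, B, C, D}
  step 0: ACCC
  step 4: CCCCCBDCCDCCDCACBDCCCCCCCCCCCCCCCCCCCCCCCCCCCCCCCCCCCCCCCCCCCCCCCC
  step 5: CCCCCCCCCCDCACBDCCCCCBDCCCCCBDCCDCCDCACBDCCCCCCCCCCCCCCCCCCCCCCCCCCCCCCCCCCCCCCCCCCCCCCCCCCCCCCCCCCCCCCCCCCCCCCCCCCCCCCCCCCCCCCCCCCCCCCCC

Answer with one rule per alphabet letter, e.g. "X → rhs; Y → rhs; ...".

  step 4 ⇒ step 5: CCCCCBDCCDCCDCACBDCCCCCCCCCCCCCCCCCCCCCCCCCCCCCCCCCCCCCCCCCCCCCCCC ⇒ CC·CC·CC·CC·CC·DCA·CBD·CC·CC·CBD·CC·CC·CBD·CC·D·CC·DCA·CBD·CC·CC·CC·CC·CC·CC·CC·CC·CC·CC·CC·CC·CC·CC·CC·CC·CC·CC·CC·CC·CC·CC·CC·CC·CC·CC·CC·CC·CC·CC·CC·CC·CC·CC·CC·CC·CC·CC·CC·CC·CC·CC·CC·CC·CC·CC·CC·CC
    A ↦ D
    B ↦ DCA
    C ↦ CC
    D ↦ CBD

A->D, B->DCA, C->CC, D->CBD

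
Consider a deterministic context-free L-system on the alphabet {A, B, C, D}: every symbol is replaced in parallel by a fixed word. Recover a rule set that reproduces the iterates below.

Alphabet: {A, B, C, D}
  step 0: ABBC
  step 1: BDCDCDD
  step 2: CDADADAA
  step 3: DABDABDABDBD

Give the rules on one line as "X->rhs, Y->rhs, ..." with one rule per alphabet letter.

A->BD, B->CD, C->D, D->A

  step 2 ⇒ step 3: CDADADAA ⇒ D·A·BD·A·BD·A·BD·BD
    A ↦ BD
    C ↦ D
    D ↦ A
  step 0 ⇒ step 1: ABBC ⇒ BD·CD·CD·D
    B ↦ CD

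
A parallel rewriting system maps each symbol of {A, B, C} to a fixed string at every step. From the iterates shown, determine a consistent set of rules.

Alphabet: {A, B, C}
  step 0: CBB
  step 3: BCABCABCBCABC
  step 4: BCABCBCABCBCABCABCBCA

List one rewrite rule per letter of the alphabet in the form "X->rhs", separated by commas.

  step 3 ⇒ step 4: BCABCABCBCABC ⇒ BC·A·BC·BC·A·BC·BC·A·BC·A·BC·BC·A
    A ↦ BC
    B ↦ BC
    C ↦ A

A->BC, B->BC, C->A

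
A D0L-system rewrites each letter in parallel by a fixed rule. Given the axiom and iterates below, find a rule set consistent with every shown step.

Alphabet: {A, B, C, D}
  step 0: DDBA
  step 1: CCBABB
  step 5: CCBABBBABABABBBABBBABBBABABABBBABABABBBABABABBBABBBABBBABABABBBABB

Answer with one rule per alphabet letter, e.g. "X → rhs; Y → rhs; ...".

A->BB, B->BA, C->D, D->C

  step 0 ⇒ step 1: DDBA ⇒ C·C·BA·BB
    A ↦ BB
    B ↦ BA
    D ↦ C
    C ↦ D  (constrained at step 1)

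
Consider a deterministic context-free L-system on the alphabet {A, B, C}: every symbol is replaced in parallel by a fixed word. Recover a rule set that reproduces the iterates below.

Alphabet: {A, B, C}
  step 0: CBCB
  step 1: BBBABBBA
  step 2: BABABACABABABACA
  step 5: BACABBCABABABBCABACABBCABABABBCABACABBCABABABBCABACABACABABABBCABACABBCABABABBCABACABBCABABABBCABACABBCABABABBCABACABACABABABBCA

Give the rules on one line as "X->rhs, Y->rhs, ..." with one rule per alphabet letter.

A->CA, B->BA, C->BB

  step 1 ⇒ step 2: BBBABBBA ⇒ BA·BA·BA·CA·BA·BA·BA·CA
    A ↦ CA
    B ↦ BA
  step 0 ⇒ step 1: CBCB ⇒ BB·BA·BB·BA
    C ↦ BB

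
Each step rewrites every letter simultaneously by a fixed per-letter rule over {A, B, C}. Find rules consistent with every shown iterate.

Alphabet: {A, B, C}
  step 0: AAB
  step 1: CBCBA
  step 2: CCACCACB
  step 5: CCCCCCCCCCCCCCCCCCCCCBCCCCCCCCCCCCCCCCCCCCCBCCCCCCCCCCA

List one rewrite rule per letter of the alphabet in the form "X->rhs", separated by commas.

A->CB, B->A, C->CC

  step 1 ⇒ step 2: CBCBA ⇒ CC·A·CC·A·CB
    A ↦ CB
    B ↦ A
    C ↦ CC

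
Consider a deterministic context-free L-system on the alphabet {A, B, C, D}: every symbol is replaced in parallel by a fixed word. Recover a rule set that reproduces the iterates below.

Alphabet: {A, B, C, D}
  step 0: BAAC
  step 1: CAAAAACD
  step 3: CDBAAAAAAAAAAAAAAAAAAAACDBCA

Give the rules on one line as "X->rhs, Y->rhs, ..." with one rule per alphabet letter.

A->AA, B->CA, C->CD, D->B

  step 0 ⇒ step 1: BAAC ⇒ CA·AA·AA·CD
    A ↦ AA
    B ↦ CA
    C ↦ CD
    D ↦ B  (constrained at step 1)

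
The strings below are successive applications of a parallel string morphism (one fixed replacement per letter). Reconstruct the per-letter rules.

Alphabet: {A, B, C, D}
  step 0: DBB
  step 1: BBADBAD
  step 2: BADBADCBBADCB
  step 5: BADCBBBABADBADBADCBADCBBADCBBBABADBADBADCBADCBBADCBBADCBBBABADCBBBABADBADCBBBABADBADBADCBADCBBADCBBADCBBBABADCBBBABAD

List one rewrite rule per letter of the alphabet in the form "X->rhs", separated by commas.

A->C, B->BAD, C->BBA, D->B

  step 1 ⇒ step 2: BBADBAD ⇒ BAD·BAD·C·B·BAD·C·B
    A ↦ C
    B ↦ BAD
    D ↦ B
    C ↦ BBA  (constrained at step 2)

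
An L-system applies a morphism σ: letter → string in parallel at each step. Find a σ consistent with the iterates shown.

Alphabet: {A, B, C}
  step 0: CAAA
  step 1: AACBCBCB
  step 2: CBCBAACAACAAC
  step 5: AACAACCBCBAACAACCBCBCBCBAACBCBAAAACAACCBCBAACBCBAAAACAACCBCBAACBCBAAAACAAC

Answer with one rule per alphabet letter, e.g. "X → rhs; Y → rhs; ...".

  step 1 ⇒ step 2: AACBCBCB ⇒ CB·CB·AA·C·AA·C·AA·C
    A ↦ CB
    B ↦ C
    C ↦ AA

A->CB, B->C, C->AA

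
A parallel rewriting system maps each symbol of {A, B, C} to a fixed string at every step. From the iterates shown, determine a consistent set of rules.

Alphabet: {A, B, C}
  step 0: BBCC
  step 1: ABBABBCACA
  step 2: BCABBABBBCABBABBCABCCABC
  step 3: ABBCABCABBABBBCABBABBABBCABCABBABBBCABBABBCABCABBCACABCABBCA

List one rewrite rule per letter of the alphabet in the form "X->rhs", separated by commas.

A->BC, B->ABB, C->CA

  step 2 ⇒ step 3: BCABBABBBCABBABBCABCCABC ⇒ ABB·CA·BC·ABB·ABB·BC·ABB·ABB·ABB·CA·BC·ABB·ABB·BC·ABB·ABB·CA·BC·ABB·CA·CA·BC·ABB·CA
    A ↦ BC
    B ↦ ABB
    C ↦ CA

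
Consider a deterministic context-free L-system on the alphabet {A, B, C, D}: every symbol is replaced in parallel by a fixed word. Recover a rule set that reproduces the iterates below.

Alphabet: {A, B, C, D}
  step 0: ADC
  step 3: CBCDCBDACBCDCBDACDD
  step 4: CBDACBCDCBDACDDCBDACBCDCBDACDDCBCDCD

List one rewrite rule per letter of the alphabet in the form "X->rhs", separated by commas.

A->D, B->DA, C->CB, D->CD

  step 3 ⇒ step 4: CBCDCBDACBCDCBDACDD ⇒ CB·DA·CB·CD·CB·DA·CD·D·CB·DA·CB·CD·CB·DA·CD·D·CB·CD·CD
    A ↦ D
    B ↦ DA
    C ↦ CB
    D ↦ CD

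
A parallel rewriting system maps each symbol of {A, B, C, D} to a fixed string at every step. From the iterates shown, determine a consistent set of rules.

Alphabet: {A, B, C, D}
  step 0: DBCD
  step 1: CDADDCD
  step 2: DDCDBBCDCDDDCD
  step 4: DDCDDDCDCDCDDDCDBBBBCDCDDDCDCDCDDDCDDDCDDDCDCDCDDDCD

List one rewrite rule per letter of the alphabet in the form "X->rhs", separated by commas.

  step 1 ⇒ step 2: CDADDCD ⇒ DD·CD·BB·CD·CD·DD·CD
    A ↦ BB
    C ↦ DD
    D ↦ CD
  step 0 ⇒ step 1: DBCD ⇒ CD·A·DD·CD
    B ↦ A

A->BB, B->A, C->DD, D->CD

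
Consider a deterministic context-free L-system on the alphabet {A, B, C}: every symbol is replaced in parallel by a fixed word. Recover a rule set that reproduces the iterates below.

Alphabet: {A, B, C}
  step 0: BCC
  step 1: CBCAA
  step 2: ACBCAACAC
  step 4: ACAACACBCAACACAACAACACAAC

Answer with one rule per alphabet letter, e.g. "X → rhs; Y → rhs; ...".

  step 1 ⇒ step 2: CBCAA ⇒ A·CBC·A·AC·AC
    A ↦ AC
    B ↦ CBC
    C ↦ A

A->AC, B->CBC, C->A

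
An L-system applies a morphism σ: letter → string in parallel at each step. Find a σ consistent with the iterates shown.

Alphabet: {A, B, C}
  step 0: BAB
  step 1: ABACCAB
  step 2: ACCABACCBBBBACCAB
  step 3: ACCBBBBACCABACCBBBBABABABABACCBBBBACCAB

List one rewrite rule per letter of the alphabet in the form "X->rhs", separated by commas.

  step 2 ⇒ step 3: ACCABACCBBBBACCAB ⇒ ACC·BB·BB·ACC·AB·ACC·BB·BB·AB·AB·AB·AB·ACC·BB·BB·ACC·AB
    A ↦ ACC
    B ↦ AB
    C ↦ BB

A->ACC, B->AB, C->BB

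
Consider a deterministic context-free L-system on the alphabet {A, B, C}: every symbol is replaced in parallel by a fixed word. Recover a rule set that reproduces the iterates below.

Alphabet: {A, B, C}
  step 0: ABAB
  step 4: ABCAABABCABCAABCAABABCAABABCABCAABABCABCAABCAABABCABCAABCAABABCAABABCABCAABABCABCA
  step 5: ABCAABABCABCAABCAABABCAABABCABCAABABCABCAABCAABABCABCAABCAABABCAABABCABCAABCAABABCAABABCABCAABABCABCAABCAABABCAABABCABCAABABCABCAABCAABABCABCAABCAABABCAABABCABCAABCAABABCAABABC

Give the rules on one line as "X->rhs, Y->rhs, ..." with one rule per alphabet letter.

  step 4 ⇒ step 5: ABCAABABCABCAABCAABABCAABABCABCAABABCABCAABCAABABCABCAABCAABABCAABABCABCAABABCABCA ⇒ ABC·A·AB·ABC·ABC·A·ABC·A·AB·ABC·A·AB·ABC·ABC·A·AB·ABC·ABC·A·ABC·A·AB·ABC·ABC·A·ABC·A·AB·ABC·A·AB·ABC·ABC·A·ABC·A·AB·ABC·A·AB·ABC·ABC·A·AB·ABC·ABC·A·ABC·A·AB·ABC·A·AB·ABC·ABC·A·AB·ABC·ABC·A·ABC·A·AB·ABC·ABC·A·ABC·A·AB·ABC·A·AB·ABC·ABC·A·ABC·A·AB·ABC·A·AB·ABC
    A ↦ ABC
    B ↦ A
    C ↦ AB

A->ABC, B->A, C->AB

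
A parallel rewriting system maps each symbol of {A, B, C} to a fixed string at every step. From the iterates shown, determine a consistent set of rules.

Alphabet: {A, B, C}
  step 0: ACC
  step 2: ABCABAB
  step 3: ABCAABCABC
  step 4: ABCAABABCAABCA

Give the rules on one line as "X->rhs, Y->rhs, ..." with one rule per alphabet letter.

A->AB, B->C, C->A

  step 3 ⇒ step 4: ABCAABCABC ⇒ AB·C·A·AB·AB·C·A·AB·C·A
    A ↦ AB
    B ↦ C
    C ↦ A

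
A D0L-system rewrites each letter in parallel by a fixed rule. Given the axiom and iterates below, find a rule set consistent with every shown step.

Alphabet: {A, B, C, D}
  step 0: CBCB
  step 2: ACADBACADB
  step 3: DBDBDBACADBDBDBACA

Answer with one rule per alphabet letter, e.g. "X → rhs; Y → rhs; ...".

A->DB, B->A, C->DB, D->AC

  step 2 ⇒ step 3: ACADBACADB ⇒ DB·DB·DB·AC·A·DB·DB·DB·AC·A
    A ↦ DB
    B ↦ A
    C ↦ DB
    D ↦ AC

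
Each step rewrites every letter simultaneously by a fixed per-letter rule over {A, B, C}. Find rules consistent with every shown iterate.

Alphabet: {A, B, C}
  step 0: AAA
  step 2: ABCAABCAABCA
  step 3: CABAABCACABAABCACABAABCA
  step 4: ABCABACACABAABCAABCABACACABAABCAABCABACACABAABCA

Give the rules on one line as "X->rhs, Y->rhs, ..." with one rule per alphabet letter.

A->CA, B->BA, C->AB

  step 3 ⇒ step 4: CABAABCACABAABCACABAABCA ⇒ AB·CA·BA·CA·CA·BA·AB·CA·AB·CA·BA·CA·CA·BA·AB·CA·AB·CA·BA·CA·CA·BA·AB·CA
    A ↦ CA
    B ↦ BA
    C ↦ AB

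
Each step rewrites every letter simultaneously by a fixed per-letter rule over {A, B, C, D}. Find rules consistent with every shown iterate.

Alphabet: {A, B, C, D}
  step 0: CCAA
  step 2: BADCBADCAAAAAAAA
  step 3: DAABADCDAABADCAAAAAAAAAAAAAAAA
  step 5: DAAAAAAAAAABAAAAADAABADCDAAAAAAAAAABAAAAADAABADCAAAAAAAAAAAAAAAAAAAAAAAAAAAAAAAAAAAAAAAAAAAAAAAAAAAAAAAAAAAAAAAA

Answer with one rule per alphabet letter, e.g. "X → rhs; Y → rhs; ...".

  step 2 ⇒ step 3: BADCBADCAAAAAAAA ⇒ D·AA·BA·DC·D·AA·BA·DC·AA·AA·AA·AA·AA·AA·AA·AA
    A ↦ AA
    B ↦ D
    C ↦ DC
    D ↦ BA

A->AA, B->D, C->DC, D->BA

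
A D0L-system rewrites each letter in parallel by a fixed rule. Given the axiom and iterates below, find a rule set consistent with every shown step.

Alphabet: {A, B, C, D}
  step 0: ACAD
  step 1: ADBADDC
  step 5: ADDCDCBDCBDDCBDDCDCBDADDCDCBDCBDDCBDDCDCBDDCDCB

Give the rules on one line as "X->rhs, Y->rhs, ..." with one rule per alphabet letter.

A->AD, B->D, C->B, D->DC

  step 0 ⇒ step 1: ACAD ⇒ AD·B·AD·DC
    A ↦ AD
    C ↦ B
    D ↦ DC
    B ↦ D  (constrained at step 1)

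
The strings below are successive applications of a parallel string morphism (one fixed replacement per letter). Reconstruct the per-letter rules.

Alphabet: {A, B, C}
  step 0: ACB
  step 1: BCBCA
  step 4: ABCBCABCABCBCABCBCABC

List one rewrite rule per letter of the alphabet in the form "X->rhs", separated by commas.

A->BC, B->A, C->BC

  step 0 ⇒ step 1: ACB ⇒ BC·BC·A
    A ↦ BC
    B ↦ A
    C ↦ BC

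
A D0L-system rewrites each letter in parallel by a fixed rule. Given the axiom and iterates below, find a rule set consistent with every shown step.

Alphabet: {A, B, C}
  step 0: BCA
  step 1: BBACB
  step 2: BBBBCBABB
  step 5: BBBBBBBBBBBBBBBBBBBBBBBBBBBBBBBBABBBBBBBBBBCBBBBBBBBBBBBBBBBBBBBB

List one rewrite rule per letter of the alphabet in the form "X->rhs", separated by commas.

A->CB, B->BB, C->A

  step 1 ⇒ step 2: BBACB ⇒ BB·BB·CB·A·BB
    A ↦ CB
    B ↦ BB
    C ↦ A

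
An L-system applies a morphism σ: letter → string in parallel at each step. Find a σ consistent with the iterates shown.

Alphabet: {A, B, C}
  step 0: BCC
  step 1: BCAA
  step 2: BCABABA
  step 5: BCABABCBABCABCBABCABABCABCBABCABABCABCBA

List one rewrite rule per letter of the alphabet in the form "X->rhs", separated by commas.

  step 1 ⇒ step 2: BCAA ⇒ BC·A·BA·BA
    A ↦ BA
    B ↦ BC
    C ↦ A

A->BA, B->BC, C->A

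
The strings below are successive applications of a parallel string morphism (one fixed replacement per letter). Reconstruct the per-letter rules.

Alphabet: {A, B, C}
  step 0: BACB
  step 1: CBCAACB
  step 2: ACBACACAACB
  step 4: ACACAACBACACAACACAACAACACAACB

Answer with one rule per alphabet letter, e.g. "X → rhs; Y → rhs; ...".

  step 1 ⇒ step 2: CBCAACB ⇒ A·CB·A·CA·CA·A·CB
    A ↦ CA
    B ↦ CB
    C ↦ A

A->CA, B->CB, C->A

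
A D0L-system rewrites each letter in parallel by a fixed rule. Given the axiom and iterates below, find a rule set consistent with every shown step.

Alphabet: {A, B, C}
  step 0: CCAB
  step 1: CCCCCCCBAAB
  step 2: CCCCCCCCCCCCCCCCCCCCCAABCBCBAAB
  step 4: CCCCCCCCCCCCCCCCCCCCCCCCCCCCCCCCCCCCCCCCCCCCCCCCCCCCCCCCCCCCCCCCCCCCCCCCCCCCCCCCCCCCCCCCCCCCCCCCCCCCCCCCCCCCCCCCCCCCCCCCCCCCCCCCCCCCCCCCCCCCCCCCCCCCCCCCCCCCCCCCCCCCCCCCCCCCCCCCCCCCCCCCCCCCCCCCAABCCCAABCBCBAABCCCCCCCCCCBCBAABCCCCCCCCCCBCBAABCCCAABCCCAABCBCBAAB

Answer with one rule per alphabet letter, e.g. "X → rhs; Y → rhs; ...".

A->CB, B->AAB, C->CCC

  step 1 ⇒ step 2: CCCCCCCBAAB ⇒ CCC·CCC·CCC·CCC·CCC·CCC·CCC·AAB·CB·CB·AAB
    A ↦ CB
    B ↦ AAB
    C ↦ CCC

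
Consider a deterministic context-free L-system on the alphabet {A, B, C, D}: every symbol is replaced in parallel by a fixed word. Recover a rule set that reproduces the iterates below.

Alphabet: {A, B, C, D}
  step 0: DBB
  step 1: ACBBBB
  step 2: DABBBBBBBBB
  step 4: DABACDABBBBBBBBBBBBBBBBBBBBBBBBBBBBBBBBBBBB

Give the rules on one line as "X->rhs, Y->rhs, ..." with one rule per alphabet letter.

  step 1 ⇒ step 2: ACBBBB ⇒ DA·B·BB·BB·BB·BB
    A ↦ DA
    B ↦ BB
    C ↦ B
  step 0 ⇒ step 1: DBB ⇒ AC·BB·BB
    D ↦ AC

A->DA, B->BB, C->B, D->AC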